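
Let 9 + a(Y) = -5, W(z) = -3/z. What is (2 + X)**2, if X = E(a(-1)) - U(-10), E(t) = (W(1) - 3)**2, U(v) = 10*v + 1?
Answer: 18769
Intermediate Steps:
a(Y) = -14 (a(Y) = -9 - 5 = -14)
U(v) = 1 + 10*v
E(t) = 36 (E(t) = (-3/1 - 3)**2 = (-3*1 - 3)**2 = (-3 - 3)**2 = (-6)**2 = 36)
X = 135 (X = 36 - (1 + 10*(-10)) = 36 - (1 - 100) = 36 - 1*(-99) = 36 + 99 = 135)
(2 + X)**2 = (2 + 135)**2 = 137**2 = 18769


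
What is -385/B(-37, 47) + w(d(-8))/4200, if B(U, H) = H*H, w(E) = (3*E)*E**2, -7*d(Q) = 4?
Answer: -23127297/132595225 ≈ -0.17442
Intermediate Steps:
d(Q) = -4/7 (d(Q) = -1/7*4 = -4/7)
w(E) = 3*E**3
B(U, H) = H**2
-385/B(-37, 47) + w(d(-8))/4200 = -385/(47**2) + (3*(-4/7)**3)/4200 = -385/2209 + (3*(-64/343))*(1/4200) = -385*1/2209 - 192/343*1/4200 = -385/2209 - 8/60025 = -23127297/132595225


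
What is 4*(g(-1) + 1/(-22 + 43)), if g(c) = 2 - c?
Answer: 256/21 ≈ 12.190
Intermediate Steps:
4*(g(-1) + 1/(-22 + 43)) = 4*((2 - 1*(-1)) + 1/(-22 + 43)) = 4*((2 + 1) + 1/21) = 4*(3 + 1/21) = 4*(64/21) = 256/21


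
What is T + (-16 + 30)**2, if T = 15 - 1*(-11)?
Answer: 222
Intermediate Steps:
T = 26 (T = 15 + 11 = 26)
T + (-16 + 30)**2 = 26 + (-16 + 30)**2 = 26 + 14**2 = 26 + 196 = 222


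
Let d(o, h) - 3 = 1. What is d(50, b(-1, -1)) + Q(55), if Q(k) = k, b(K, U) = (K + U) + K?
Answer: 59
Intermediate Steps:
b(K, U) = U + 2*K
d(o, h) = 4 (d(o, h) = 3 + 1 = 4)
d(50, b(-1, -1)) + Q(55) = 4 + 55 = 59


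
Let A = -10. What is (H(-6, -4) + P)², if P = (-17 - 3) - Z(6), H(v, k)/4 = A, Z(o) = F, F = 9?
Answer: 4761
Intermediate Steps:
Z(o) = 9
H(v, k) = -40 (H(v, k) = 4*(-10) = -40)
P = -29 (P = (-17 - 3) - 1*9 = -20 - 9 = -29)
(H(-6, -4) + P)² = (-40 - 29)² = (-69)² = 4761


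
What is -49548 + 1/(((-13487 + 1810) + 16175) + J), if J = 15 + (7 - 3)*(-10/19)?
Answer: -4246610417/85707 ≈ -49548.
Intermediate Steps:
J = 245/19 (J = 15 + 4*(-10*1/19) = 15 + 4*(-10/19) = 15 - 40/19 = 245/19 ≈ 12.895)
-49548 + 1/(((-13487 + 1810) + 16175) + J) = -49548 + 1/(((-13487 + 1810) + 16175) + 245/19) = -49548 + 1/((-11677 + 16175) + 245/19) = -49548 + 1/(4498 + 245/19) = -49548 + 1/(85707/19) = -49548 + 19/85707 = -4246610417/85707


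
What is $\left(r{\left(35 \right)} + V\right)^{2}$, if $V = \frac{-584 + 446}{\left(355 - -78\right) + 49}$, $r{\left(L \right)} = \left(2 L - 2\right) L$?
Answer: $\frac{328914867121}{58081} \approx 5.663 \cdot 10^{6}$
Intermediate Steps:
$r{\left(L \right)} = L \left(-2 + 2 L\right)$ ($r{\left(L \right)} = \left(-2 + 2 L\right) L = L \left(-2 + 2 L\right)$)
$V = - \frac{69}{241}$ ($V = - \frac{138}{\left(355 + 78\right) + 49} = - \frac{138}{433 + 49} = - \frac{138}{482} = \left(-138\right) \frac{1}{482} = - \frac{69}{241} \approx -0.28631$)
$\left(r{\left(35 \right)} + V\right)^{2} = \left(2 \cdot 35 \left(-1 + 35\right) - \frac{69}{241}\right)^{2} = \left(2 \cdot 35 \cdot 34 - \frac{69}{241}\right)^{2} = \left(2380 - \frac{69}{241}\right)^{2} = \left(\frac{573511}{241}\right)^{2} = \frac{328914867121}{58081}$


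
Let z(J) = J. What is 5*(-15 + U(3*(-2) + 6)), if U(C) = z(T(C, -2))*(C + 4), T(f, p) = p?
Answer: -115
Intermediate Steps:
U(C) = -8 - 2*C (U(C) = -2*(C + 4) = -2*(4 + C) = -8 - 2*C)
5*(-15 + U(3*(-2) + 6)) = 5*(-15 + (-8 - 2*(3*(-2) + 6))) = 5*(-15 + (-8 - 2*(-6 + 6))) = 5*(-15 + (-8 - 2*0)) = 5*(-15 + (-8 + 0)) = 5*(-15 - 8) = 5*(-23) = -115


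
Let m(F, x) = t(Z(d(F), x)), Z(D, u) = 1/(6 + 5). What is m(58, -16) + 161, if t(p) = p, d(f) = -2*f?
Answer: 1772/11 ≈ 161.09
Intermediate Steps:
Z(D, u) = 1/11
m(F, x) = 1/11
m(58, -16) + 161 = 1/11 + 161 = 1772/11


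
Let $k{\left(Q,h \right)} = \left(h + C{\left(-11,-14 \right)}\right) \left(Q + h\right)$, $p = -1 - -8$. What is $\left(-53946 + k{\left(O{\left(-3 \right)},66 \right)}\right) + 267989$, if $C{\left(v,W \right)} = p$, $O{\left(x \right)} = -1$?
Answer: $218788$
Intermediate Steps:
$p = 7$ ($p = -1 + 8 = 7$)
$C{\left(v,W \right)} = 7$
$k{\left(Q,h \right)} = \left(7 + h\right) \left(Q + h\right)$ ($k{\left(Q,h \right)} = \left(h + 7\right) \left(Q + h\right) = \left(7 + h\right) \left(Q + h\right)$)
$\left(-53946 + k{\left(O{\left(-3 \right)},66 \right)}\right) + 267989 = \left(-53946 + \left(66^{2} + 7 \left(-1\right) + 7 \cdot 66 - 66\right)\right) + 267989 = \left(-53946 + \left(4356 - 7 + 462 - 66\right)\right) + 267989 = \left(-53946 + 4745\right) + 267989 = -49201 + 267989 = 218788$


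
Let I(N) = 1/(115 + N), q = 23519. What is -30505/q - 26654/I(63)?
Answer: -111583856333/23519 ≈ -4.7444e+6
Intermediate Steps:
-30505/q - 26654/I(63) = -30505/23519 - 26654/(1/(115 + 63)) = -30505*1/23519 - 26654/(1/178) = -30505/23519 - 26654/1/178 = -30505/23519 - 26654*178 = -30505/23519 - 4744412 = -111583856333/23519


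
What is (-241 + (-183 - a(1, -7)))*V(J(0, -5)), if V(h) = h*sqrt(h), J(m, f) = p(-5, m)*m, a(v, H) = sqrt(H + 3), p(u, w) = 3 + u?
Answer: 0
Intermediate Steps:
a(v, H) = sqrt(3 + H)
J(m, f) = -2*m (J(m, f) = (3 - 5)*m = -2*m)
V(h) = h**(3/2)
(-241 + (-183 - a(1, -7)))*V(J(0, -5)) = (-241 + (-183 - sqrt(3 - 7)))*(-2*0)**(3/2) = (-241 + (-183 - sqrt(-4)))*0**(3/2) = (-241 + (-183 - 2*I))*0 = (-424 - 2*I)*0 = 0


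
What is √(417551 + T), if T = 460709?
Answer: 2*√219565 ≈ 937.16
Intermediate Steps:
√(417551 + T) = √(417551 + 460709) = √878260 = 2*√219565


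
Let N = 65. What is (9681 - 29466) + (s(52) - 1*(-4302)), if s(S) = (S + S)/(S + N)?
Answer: -139339/9 ≈ -15482.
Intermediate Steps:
s(S) = 2*S/(65 + S) (s(S) = (S + S)/(S + 65) = (2*S)/(65 + S) = 2*S/(65 + S))
(9681 - 29466) + (s(52) - 1*(-4302)) = (9681 - 29466) + (2*52/(65 + 52) - 1*(-4302)) = -19785 + (2*52/117 + 4302) = -19785 + (2*52*(1/117) + 4302) = -19785 + (8/9 + 4302) = -19785 + 38726/9 = -139339/9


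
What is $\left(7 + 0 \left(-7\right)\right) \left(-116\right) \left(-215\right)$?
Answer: $174580$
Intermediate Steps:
$\left(7 + 0 \left(-7\right)\right) \left(-116\right) \left(-215\right) = \left(7 + 0\right) \left(-116\right) \left(-215\right) = 7 \left(-116\right) \left(-215\right) = \left(-812\right) \left(-215\right) = 174580$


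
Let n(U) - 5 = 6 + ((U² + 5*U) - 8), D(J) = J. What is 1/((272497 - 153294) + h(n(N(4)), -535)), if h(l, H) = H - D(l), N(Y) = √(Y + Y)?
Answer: 118657/14079483449 + 10*√2/14079483449 ≈ 8.4287e-6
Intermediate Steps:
N(Y) = √2*√Y (N(Y) = √(2*Y) = √2*√Y)
n(U) = 3 + U² + 5*U (n(U) = 5 + (6 + ((U² + 5*U) - 8)) = 5 + (6 + (-8 + U² + 5*U)) = 5 + (-2 + U² + 5*U) = 3 + U² + 5*U)
h(l, H) = H - l
1/((272497 - 153294) + h(n(N(4)), -535)) = 1/((272497 - 153294) + (-535 - (3 + (√2*√4)² + 5*(√2*√4)))) = 1/(119203 + (-535 - (3 + (√2*2)² + 5*(√2*2)))) = 1/(119203 + (-535 - (3 + (2*√2)² + 5*(2*√2)))) = 1/(119203 + (-535 - (3 + 8 + 10*√2))) = 1/(119203 + (-535 - (11 + 10*√2))) = 1/(119203 + (-535 + (-11 - 10*√2))) = 1/(119203 + (-546 - 10*√2)) = 1/(118657 - 10*√2)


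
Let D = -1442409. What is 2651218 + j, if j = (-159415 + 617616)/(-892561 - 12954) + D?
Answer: 1094594223434/905515 ≈ 1.2088e+6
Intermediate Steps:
j = -1306123443836/905515 (j = (-159415 + 617616)/(-892561 - 12954) - 1442409 = 458201/(-905515) - 1442409 = 458201*(-1/905515) - 1442409 = -458201/905515 - 1442409 = -1306123443836/905515 ≈ -1.4424e+6)
2651218 + j = 2651218 - 1306123443836/905515 = 1094594223434/905515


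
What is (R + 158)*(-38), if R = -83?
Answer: -2850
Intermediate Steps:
(R + 158)*(-38) = (-83 + 158)*(-38) = 75*(-38) = -2850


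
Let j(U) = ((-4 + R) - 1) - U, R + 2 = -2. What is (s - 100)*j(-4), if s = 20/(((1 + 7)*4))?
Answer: 3975/8 ≈ 496.88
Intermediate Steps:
R = -4 (R = -2 - 2 = -4)
s = 5/8 (s = 20/((8*4)) = 20/32 = 20*(1/32) = 5/8 ≈ 0.62500)
j(U) = -9 - U (j(U) = ((-4 - 4) - 1) - U = (-8 - 1) - U = -9 - U)
(s - 100)*j(-4) = (5/8 - 100)*(-9 - 1*(-4)) = -795*(-9 + 4)/8 = -795/8*(-5) = 3975/8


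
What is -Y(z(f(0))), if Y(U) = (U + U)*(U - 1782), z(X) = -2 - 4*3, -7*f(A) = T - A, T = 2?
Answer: -50288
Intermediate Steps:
f(A) = -2/7 + A/7 (f(A) = -(2 - A)/7 = -2/7 + A/7)
z(X) = -14 (z(X) = -2 - 12 = -14)
Y(U) = 2*U*(-1782 + U) (Y(U) = (2*U)*(-1782 + U) = 2*U*(-1782 + U))
-Y(z(f(0))) = -2*(-14)*(-1782 - 14) = -2*(-14)*(-1796) = -1*50288 = -50288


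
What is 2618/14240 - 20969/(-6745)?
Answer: 31625697/9604880 ≈ 3.2927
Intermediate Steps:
2618/14240 - 20969/(-6745) = 2618*(1/14240) - 20969*(-1/6745) = 1309/7120 + 20969/6745 = 31625697/9604880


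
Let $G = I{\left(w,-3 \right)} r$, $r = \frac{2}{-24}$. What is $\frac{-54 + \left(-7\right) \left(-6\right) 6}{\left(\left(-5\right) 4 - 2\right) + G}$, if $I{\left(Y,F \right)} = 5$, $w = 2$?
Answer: $- \frac{2376}{269} \approx -8.8327$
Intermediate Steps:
$r = - \frac{1}{12}$ ($r = 2 \left(- \frac{1}{24}\right) = - \frac{1}{12} \approx -0.083333$)
$G = - \frac{5}{12}$ ($G = 5 \left(- \frac{1}{12}\right) = - \frac{5}{12} \approx -0.41667$)
$\frac{-54 + \left(-7\right) \left(-6\right) 6}{\left(\left(-5\right) 4 - 2\right) + G} = \frac{-54 + \left(-7\right) \left(-6\right) 6}{\left(\left(-5\right) 4 - 2\right) - \frac{5}{12}} = \frac{-54 + 42 \cdot 6}{\left(-20 - 2\right) - \frac{5}{12}} = \frac{-54 + 252}{-22 - \frac{5}{12}} = \frac{198}{- \frac{269}{12}} = 198 \left(- \frac{12}{269}\right) = - \frac{2376}{269}$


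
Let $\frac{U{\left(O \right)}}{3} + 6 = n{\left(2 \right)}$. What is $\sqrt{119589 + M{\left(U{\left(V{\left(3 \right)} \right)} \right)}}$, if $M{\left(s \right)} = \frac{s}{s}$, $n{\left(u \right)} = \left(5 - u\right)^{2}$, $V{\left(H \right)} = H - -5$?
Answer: $\sqrt{119590} \approx 345.82$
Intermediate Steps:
$V{\left(H \right)} = 5 + H$ ($V{\left(H \right)} = H + 5 = 5 + H$)
$U{\left(O \right)} = 9$ ($U{\left(O \right)} = -18 + 3 \left(-5 + 2\right)^{2} = -18 + 3 \left(-3\right)^{2} = -18 + 3 \cdot 9 = -18 + 27 = 9$)
$M{\left(s \right)} = 1$
$\sqrt{119589 + M{\left(U{\left(V{\left(3 \right)} \right)} \right)}} = \sqrt{119589 + 1} = \sqrt{119590}$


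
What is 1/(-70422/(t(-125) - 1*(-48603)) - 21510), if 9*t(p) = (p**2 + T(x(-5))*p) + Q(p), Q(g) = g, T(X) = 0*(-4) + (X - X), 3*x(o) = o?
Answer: -452927/9743093568 ≈ -4.6487e-5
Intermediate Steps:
x(o) = o/3
T(X) = 0 (T(X) = 0 + 0 = 0)
t(p) = p/9 + p**2/9 (t(p) = ((p**2 + 0*p) + p)/9 = ((p**2 + 0) + p)/9 = (p**2 + p)/9 = (p + p**2)/9 = p/9 + p**2/9)
1/(-70422/(t(-125) - 1*(-48603)) - 21510) = 1/(-70422/((1/9)*(-125)*(1 - 125) - 1*(-48603)) - 21510) = 1/(-70422/((1/9)*(-125)*(-124) + 48603) - 21510) = 1/(-70422/(15500/9 + 48603) - 21510) = 1/(-70422/452927/9 - 21510) = 1/(-70422*9/452927 - 21510) = 1/(-633798/452927 - 21510) = 1/(-9743093568/452927) = -452927/9743093568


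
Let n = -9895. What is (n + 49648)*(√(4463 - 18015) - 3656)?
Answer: -145336968 + 1749132*I*√7 ≈ -1.4534e+8 + 4.6278e+6*I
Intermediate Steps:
(n + 49648)*(√(4463 - 18015) - 3656) = (-9895 + 49648)*(√(4463 - 18015) - 3656) = 39753*(√(-13552) - 3656) = 39753*(44*I*√7 - 3656) = 39753*(-3656 + 44*I*√7) = -145336968 + 1749132*I*√7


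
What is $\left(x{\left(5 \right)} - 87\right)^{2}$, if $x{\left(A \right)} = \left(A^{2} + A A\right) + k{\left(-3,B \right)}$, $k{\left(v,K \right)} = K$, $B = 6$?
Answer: $961$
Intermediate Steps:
$x{\left(A \right)} = 6 + 2 A^{2}$ ($x{\left(A \right)} = \left(A^{2} + A A\right) + 6 = \left(A^{2} + A^{2}\right) + 6 = 2 A^{2} + 6 = 6 + 2 A^{2}$)
$\left(x{\left(5 \right)} - 87\right)^{2} = \left(\left(6 + 2 \cdot 5^{2}\right) - 87\right)^{2} = \left(\left(6 + 2 \cdot 25\right) - 87\right)^{2} = \left(\left(6 + 50\right) - 87\right)^{2} = \left(56 - 87\right)^{2} = \left(-31\right)^{2} = 961$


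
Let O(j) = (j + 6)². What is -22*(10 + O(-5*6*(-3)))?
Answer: -202972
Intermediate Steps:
O(j) = (6 + j)²
-22*(10 + O(-5*6*(-3))) = -22*(10 + (6 - 5*6*(-3))²) = -22*(10 + (6 - 30*(-3))²) = -22*(10 + (6 + 90)²) = -22*(10 + 96²) = -22*(10 + 9216) = -22*9226 = -202972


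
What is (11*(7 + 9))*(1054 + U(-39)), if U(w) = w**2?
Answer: 453200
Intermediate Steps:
(11*(7 + 9))*(1054 + U(-39)) = (11*(7 + 9))*(1054 + (-39)**2) = (11*16)*(1054 + 1521) = 176*2575 = 453200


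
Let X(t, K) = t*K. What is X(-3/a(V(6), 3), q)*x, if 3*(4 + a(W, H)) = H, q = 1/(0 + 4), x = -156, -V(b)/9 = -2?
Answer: -39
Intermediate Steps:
V(b) = 18 (V(b) = -9*(-2) = 18)
q = 1/4 ≈ 0.25000
a(W, H) = -4 + H/3
X(t, K) = K*t
X(-3/a(V(6), 3), q)*x = ((-3/(-4 + (1/3)*3))/4)*(-156) = ((-3/(-4 + 1))/4)*(-156) = ((-3/(-3))/4)*(-156) = ((-3*(-1/3))/4)*(-156) = ((1/4)*1)*(-156) = (1/4)*(-156) = -39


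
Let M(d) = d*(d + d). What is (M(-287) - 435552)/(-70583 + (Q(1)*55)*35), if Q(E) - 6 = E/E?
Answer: 135407/28554 ≈ 4.7421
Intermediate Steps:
Q(E) = 7 (Q(E) = 6 + E/E = 6 + 1 = 7)
M(d) = 2*d² (M(d) = d*(2*d) = 2*d²)
(M(-287) - 435552)/(-70583 + (Q(1)*55)*35) = (2*(-287)² - 435552)/(-70583 + (7*55)*35) = (2*82369 - 435552)/(-70583 + 385*35) = (164738 - 435552)/(-70583 + 13475) = -270814/(-57108) = -270814*(-1/57108) = 135407/28554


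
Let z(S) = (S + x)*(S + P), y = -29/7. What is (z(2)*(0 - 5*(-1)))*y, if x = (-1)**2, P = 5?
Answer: -435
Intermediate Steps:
x = 1
y = -29/7 (y = -29*1/7 = -29/7 ≈ -4.1429)
z(S) = (1 + S)*(5 + S) (z(S) = (S + 1)*(S + 5) = (1 + S)*(5 + S))
(z(2)*(0 - 5*(-1)))*y = ((5 + 2**2 + 6*2)*(0 - 5*(-1)))*(-29/7) = ((5 + 4 + 12)*(0 + 5))*(-29/7) = (21*5)*(-29/7) = 105*(-29/7) = -435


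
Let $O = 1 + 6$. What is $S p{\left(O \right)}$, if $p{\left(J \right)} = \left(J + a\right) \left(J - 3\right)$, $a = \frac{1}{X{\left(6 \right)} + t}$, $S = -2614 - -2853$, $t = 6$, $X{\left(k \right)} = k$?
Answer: $\frac{20315}{3} \approx 6771.7$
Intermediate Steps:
$S = 239$ ($S = -2614 + 2853 = 239$)
$O = 7$
$a = \frac{1}{12}$ ($a = \frac{1}{6 + 6} = \frac{1}{12} \approx 0.083333$)
$p{\left(J \right)} = \left(-3 + J\right) \left(\frac{1}{12} + J\right)$ ($p{\left(J \right)} = \left(J + \frac{1}{12}\right) \left(J - 3\right) = \left(\frac{1}{12} + J\right) \left(-3 + J\right) = \left(-3 + J\right) \left(\frac{1}{12} + J\right)$)
$S p{\left(O \right)} = 239 \left(- \frac{1}{4} + 7^{2} - \frac{245}{12}\right) = 239 \left(- \frac{1}{4} + 49 - \frac{245}{12}\right) = 239 \cdot \frac{85}{3} = \frac{20315}{3}$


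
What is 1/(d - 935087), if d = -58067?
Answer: -1/993154 ≈ -1.0069e-6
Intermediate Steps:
1/(d - 935087) = 1/(-58067 - 935087) = 1/(-993154) = -1/993154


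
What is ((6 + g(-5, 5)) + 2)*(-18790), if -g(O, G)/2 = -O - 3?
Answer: -75160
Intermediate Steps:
g(O, G) = 6 + 2*O (g(O, G) = -2*(-O - 3) = -2*(-3 - O) = 6 + 2*O)
((6 + g(-5, 5)) + 2)*(-18790) = ((6 + (6 + 2*(-5))) + 2)*(-18790) = ((6 + (6 - 10)) + 2)*(-18790) = ((6 - 4) + 2)*(-18790) = (2 + 2)*(-18790) = 4*(-18790) = -75160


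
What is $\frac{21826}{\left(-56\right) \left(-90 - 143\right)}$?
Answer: $\frac{1559}{932} \approx 1.6727$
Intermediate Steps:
$\frac{21826}{\left(-56\right) \left(-90 - 143\right)} = \frac{21826}{\left(-56\right) \left(-233\right)} = \frac{21826}{13048} = 21826 \cdot \frac{1}{13048} = \frac{1559}{932}$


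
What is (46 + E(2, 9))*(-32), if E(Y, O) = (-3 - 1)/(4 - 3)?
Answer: -1344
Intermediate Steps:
E(Y, O) = -4 (E(Y, O) = -4/1 = -4*1 = -4)
(46 + E(2, 9))*(-32) = (46 - 4)*(-32) = 42*(-32) = -1344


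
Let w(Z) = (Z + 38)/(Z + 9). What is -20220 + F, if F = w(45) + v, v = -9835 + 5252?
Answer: -1339279/54 ≈ -24801.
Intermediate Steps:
w(Z) = (38 + Z)/(9 + Z)
v = -4583
F = -247399/54 (F = (38 + 45)/(9 + 45) - 4583 = 83/54 - 4583 = -247399/54 ≈ -4581.5)
-20220 + F = -20220 - 247399/54 = -1339279/54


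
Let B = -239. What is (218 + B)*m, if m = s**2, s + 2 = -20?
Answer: -10164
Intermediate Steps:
s = -22 (s = -2 - 20 = -22)
m = 484 (m = (-22)**2 = 484)
(218 + B)*m = (218 - 239)*484 = -21*484 = -10164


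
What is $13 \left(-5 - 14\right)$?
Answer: $-247$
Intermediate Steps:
$13 \left(-5 - 14\right) = 13 \left(-19\right) = -247$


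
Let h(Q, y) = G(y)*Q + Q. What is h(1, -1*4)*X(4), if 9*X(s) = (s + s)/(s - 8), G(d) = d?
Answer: 2/3 ≈ 0.66667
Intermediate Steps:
h(Q, y) = Q + Q*y (h(Q, y) = y*Q + Q = Q*y + Q = Q + Q*y)
X(s) = 2*s/(9*(-8 + s)) (X(s) = ((s + s)/(s - 8))/9 = ((2*s)/(-8 + s))/9 = (2*s/(-8 + s))/9 = 2*s/(9*(-8 + s)))
h(1, -1*4)*X(4) = (1*(1 - 1*4))*((2/9)*4/(-8 + 4)) = (1*(1 - 4))*((2/9)*4/(-4)) = (1*(-3))*((2/9)*4*(-1/4)) = -3*(-2/9) = 2/3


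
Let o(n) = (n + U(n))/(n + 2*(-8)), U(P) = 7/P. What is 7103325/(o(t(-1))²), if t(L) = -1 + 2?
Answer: 1598248125/64 ≈ 2.4973e+7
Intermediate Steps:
t(L) = 1
o(n) = (n + 7/n)/(-16 + n) (o(n) = (n + 7/n)/(n + 2*(-8)) = (n + 7/n)/(n - 16) = (n + 7/n)/(-16 + n))
7103325/(o(t(-1))²) = 7103325/(((7 + 1²)/(1*(-16 + 1)))²) = 7103325/((1*(7 + 1)/(-15))²) = 7103325/((1*(-1/15)*8)²) = 7103325/((-8/15)²) = 7103325/(64/225) = 7103325*(225/64) = 1598248125/64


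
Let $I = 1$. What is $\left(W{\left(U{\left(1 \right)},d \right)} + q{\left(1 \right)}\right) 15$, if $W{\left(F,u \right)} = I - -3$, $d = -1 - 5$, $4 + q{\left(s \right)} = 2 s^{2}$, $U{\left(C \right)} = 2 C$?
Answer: $30$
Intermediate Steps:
$q{\left(s \right)} = -4 + 2 s^{2}$
$d = -6$ ($d = -1 - 5 = -6$)
$W{\left(F,u \right)} = 4$ ($W{\left(F,u \right)} = 1 - -3 = 1 + 3 = 4$)
$\left(W{\left(U{\left(1 \right)},d \right)} + q{\left(1 \right)}\right) 15 = \left(4 - \left(4 - 2 \cdot 1^{2}\right)\right) 15 = \left(4 + \left(-4 + 2 \cdot 1\right)\right) 15 = \left(4 + \left(-4 + 2\right)\right) 15 = \left(4 - 2\right) 15 = 2 \cdot 15 = 30$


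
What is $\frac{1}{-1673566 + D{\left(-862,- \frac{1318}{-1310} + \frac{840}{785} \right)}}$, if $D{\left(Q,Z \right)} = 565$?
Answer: $- \frac{1}{1673001} \approx -5.9773 \cdot 10^{-7}$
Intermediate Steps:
$\frac{1}{-1673566 + D{\left(-862,- \frac{1318}{-1310} + \frac{840}{785} \right)}} = \frac{1}{-1673566 + 565} = \frac{1}{-1673001} = - \frac{1}{1673001}$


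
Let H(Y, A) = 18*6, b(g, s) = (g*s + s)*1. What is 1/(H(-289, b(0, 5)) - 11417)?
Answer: -1/11309 ≈ -8.8425e-5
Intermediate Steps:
b(g, s) = s + g*s (b(g, s) = (s + g*s)*1 = s + g*s)
H(Y, A) = 108
1/(H(-289, b(0, 5)) - 11417) = 1/(108 - 11417) = 1/(-11309) = -1/11309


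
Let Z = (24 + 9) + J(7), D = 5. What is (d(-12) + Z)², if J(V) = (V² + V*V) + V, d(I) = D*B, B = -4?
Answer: 13924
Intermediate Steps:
d(I) = -20 (d(I) = 5*(-4) = -20)
J(V) = V + 2*V² (J(V) = (V² + V²) + V = 2*V² + V = V + 2*V²)
Z = 138 (Z = (24 + 9) + 7*(1 + 2*7) = 33 + 7*(1 + 14) = 33 + 7*15 = 33 + 105 = 138)
(d(-12) + Z)² = (-20 + 138)² = 118² = 13924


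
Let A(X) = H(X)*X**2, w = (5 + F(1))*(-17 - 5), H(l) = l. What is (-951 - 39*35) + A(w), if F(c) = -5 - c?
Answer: 8332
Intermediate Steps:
w = 22 (w = (5 + (-5 - 1*1))*(-17 - 5) = (5 + (-5 - 1))*(-22) = (5 - 6)*(-22) = -1*(-22) = 22)
A(X) = X**3 (A(X) = X*X**2 = X**3)
(-951 - 39*35) + A(w) = (-951 - 39*35) + 22**3 = (-951 - 1365) + 10648 = -2316 + 10648 = 8332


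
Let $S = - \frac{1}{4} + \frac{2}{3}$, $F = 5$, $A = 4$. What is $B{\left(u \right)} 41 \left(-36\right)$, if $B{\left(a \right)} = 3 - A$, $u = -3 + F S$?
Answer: $1476$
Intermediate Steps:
$S = \frac{5}{12}$ ($S = \left(-1\right) \frac{1}{4} + 2 \cdot \frac{1}{3} = - \frac{1}{4} + \frac{2}{3} = \frac{5}{12} \approx 0.41667$)
$u = - \frac{11}{12}$ ($u = -3 + 5 \cdot \frac{5}{12} = -3 + \frac{25}{12} = - \frac{11}{12} \approx -0.91667$)
$B{\left(a \right)} = -1$ ($B{\left(a \right)} = 3 - 4 = -1$)
$B{\left(u \right)} 41 \left(-36\right) = \left(-1\right) 41 \left(-36\right) = \left(-41\right) \left(-36\right) = 1476$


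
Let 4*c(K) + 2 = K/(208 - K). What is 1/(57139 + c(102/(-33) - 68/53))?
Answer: 247628/14149091203 ≈ 1.7501e-5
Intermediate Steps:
c(K) = -½ + K/(4*(208 - K)) (c(K) = -½ + (K/(208 - K))/4 = -½ + K/(4*(208 - K)))
1/(57139 + c(102/(-33) - 68/53)) = 1/(57139 + (416 - 3*(102/(-33) - 68/53))/(4*(-208 + (102/(-33) - 68/53)))) = 1/(57139 + (416 - 3*(102*(-1/33) - 68*1/53))/(4*(-208 + (102*(-1/33) - 68*1/53)))) = 1/(57139 + (416 - 3*(-34/11 - 68/53))/(4*(-208 + (-34/11 - 68/53)))) = 1/(57139 + (416 - 3*(-2550/583))/(4*(-208 - 2550/583))) = 1/(57139 + (416 + 7650/583)/(4*(-123814/583))) = 1/(57139 + (¼)*(-583/123814)*(250178/583)) = 1/(57139 - 125089/247628) = 1/(14149091203/247628) = 247628/14149091203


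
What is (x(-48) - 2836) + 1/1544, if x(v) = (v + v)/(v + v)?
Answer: -4377239/1544 ≈ -2835.0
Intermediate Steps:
x(v) = 1 (x(v) = (2*v)/((2*v)) = (2*v)*(1/(2*v)) = 1)
(x(-48) - 2836) + 1/1544 = (1 - 2836) + 1/1544 = -2835 + 1/1544 = -4377239/1544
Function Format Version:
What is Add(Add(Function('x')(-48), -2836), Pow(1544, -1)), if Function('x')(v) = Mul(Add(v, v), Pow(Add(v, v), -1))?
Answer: Rational(-4377239, 1544) ≈ -2835.0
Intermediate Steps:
Function('x')(v) = 1 (Function('x')(v) = Mul(Mul(2, v), Pow(Mul(2, v), -1)) = Mul(Mul(2, v), Mul(Rational(1, 2), Pow(v, -1))) = 1)
Add(Add(Function('x')(-48), -2836), Pow(1544, -1)) = Add(Add(1, -2836), Pow(1544, -1)) = Add(-2835, Rational(1, 1544)) = Rational(-4377239, 1544)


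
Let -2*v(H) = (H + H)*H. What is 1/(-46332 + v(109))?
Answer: -1/58213 ≈ -1.7178e-5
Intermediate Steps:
v(H) = -H² (v(H) = -(H + H)*H/2 = -2*H*H/2 = -H²)
1/(-46332 + v(109)) = 1/(-46332 - 1*109²) = 1/(-46332 - 1*11881) = 1/(-46332 - 11881) = 1/(-58213) = -1/58213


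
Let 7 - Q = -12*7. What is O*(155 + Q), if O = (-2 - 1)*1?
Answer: -738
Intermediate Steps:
Q = 91 (Q = 7 - (-12)*7 = 7 - 1*(-84) = 7 + 84 = 91)
O = -3 (O = -3*1 = -3)
O*(155 + Q) = -3*(155 + 91) = -3*246 = -738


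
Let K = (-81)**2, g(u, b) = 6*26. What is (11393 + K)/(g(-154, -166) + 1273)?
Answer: 17954/1429 ≈ 12.564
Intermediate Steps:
g(u, b) = 156
K = 6561
(11393 + K)/(g(-154, -166) + 1273) = (11393 + 6561)/(156 + 1273) = 17954/1429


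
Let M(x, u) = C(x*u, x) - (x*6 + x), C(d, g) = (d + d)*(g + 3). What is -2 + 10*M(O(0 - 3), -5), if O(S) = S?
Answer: 208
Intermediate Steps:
C(d, g) = 2*d*(3 + g) (C(d, g) = (2*d)*(3 + g) = 2*d*(3 + g))
M(x, u) = -7*x + 2*u*x*(3 + x) (M(x, u) = 2*(x*u)*(3 + x) - (x*6 + x) = 2*(u*x)*(3 + x) - (6*x + x) = 2*u*x*(3 + x) - 7*x = -7*x + 2*u*x*(3 + x))
-2 + 10*M(O(0 - 3), -5) = -2 + 10*((0 - 3)*(-7 + 2*(-5)*(3 + (0 - 3)))) = -2 + 10*(-3*(-7 + 2*(-5)*(3 - 3))) = -2 + 10*(-3*(-7 + 2*(-5)*0)) = -2 + 10*(-3*(-7 + 0)) = -2 + 10*(-3*(-7)) = -2 + 10*21 = -2 + 210 = 208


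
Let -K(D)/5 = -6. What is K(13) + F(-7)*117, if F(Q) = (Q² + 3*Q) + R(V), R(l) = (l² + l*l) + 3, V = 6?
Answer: 12081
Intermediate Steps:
K(D) = 30 (K(D) = -5*(-6) = 30)
R(l) = 3 + 2*l² (R(l) = (l² + l²) + 3 = 2*l² + 3 = 3 + 2*l²)
F(Q) = 75 + Q² + 3*Q (F(Q) = (Q² + 3*Q) + (3 + 2*6²) = (Q² + 3*Q) + (3 + 2*36) = (Q² + 3*Q) + (3 + 72) = (Q² + 3*Q) + 75 = 75 + Q² + 3*Q)
K(13) + F(-7)*117 = 30 + (75 + (-7)² + 3*(-7))*117 = 30 + (75 + 49 - 21)*117 = 30 + 103*117 = 30 + 12051 = 12081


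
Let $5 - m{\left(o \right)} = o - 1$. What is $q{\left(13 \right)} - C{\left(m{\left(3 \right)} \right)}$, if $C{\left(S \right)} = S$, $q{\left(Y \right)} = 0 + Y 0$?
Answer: $-3$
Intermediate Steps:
$m{\left(o \right)} = 6 - o$ ($m{\left(o \right)} = 5 - \left(o - 1\right) = 5 - \left(-1 + o\right) = 6 - o$)
$q{\left(Y \right)} = 0$ ($q{\left(Y \right)} = 0 + 0 = 0$)
$q{\left(13 \right)} - C{\left(m{\left(3 \right)} \right)} = 0 - \left(6 - 3\right) = 0 - 3 = -3$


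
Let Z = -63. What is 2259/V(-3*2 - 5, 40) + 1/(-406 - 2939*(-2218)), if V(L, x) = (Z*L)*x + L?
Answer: 16760023099/205578889890 ≈ 0.081526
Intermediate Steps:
V(L, x) = L - 63*L*x (V(L, x) = (-63*L)*x + L = -63*L*x + L = L - 63*L*x)
2259/V(-3*2 - 5, 40) + 1/(-406 - 2939*(-2218)) = 2259/(((-3*2 - 5)*(1 - 63*40))) + 1/(-406 - 2939*(-2218)) = 2259/(((-6 - 5)*(1 - 2520))) - 1/2218/(-3345) = 2259/((-11*(-2519))) - 1/3345*(-1/2218) = 2259/27709 + 1/7419210 = 16760023099/205578889890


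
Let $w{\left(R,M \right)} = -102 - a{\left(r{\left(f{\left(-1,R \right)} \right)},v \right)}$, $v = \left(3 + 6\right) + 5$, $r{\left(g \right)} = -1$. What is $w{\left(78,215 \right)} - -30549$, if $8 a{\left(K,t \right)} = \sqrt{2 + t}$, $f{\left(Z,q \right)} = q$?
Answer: $\frac{60893}{2} \approx 30447.0$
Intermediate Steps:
$v = 14$ ($v = 9 + 5 = 14$)
$a{\left(K,t \right)} = \frac{\sqrt{2 + t}}{8}$
$w{\left(R,M \right)} = - \frac{205}{2}$ ($w{\left(R,M \right)} = -102 - \frac{\sqrt{2 + 14}}{8} = -102 - \frac{\sqrt{16}}{8} = -102 - \frac{1}{8} \cdot 4 = -102 - \frac{1}{2} = - \frac{205}{2}$)
$w{\left(78,215 \right)} - -30549 = - \frac{205}{2} - -30549 = - \frac{205}{2} + 30549 = \frac{60893}{2}$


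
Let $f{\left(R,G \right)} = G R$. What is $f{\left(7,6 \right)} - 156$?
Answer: $-114$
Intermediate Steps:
$f{\left(7,6 \right)} - 156 = 6 \cdot 7 - 156 = 42 - 156 = -114$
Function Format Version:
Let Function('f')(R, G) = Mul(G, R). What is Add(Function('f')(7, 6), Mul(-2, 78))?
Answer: -114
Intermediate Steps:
Add(Function('f')(7, 6), Mul(-2, 78)) = Add(Mul(6, 7), Mul(-2, 78)) = Add(42, -156) = -114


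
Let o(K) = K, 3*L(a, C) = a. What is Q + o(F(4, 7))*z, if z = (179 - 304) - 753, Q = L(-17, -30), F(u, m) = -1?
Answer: 2617/3 ≈ 872.33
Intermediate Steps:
L(a, C) = a/3
Q = -17/3 (Q = (⅓)*(-17) = -17/3 ≈ -5.6667)
z = -878 (z = -125 - 753 = -878)
Q + o(F(4, 7))*z = -17/3 - 1*(-878) = -17/3 + 878 = 2617/3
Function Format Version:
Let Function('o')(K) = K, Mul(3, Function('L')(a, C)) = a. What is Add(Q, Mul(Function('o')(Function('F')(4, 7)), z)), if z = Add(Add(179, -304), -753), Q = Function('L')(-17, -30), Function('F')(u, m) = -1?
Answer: Rational(2617, 3) ≈ 872.33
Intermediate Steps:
Function('L')(a, C) = Mul(Rational(1, 3), a)
Q = Rational(-17, 3) (Q = Mul(Rational(1, 3), -17) = Rational(-17, 3) ≈ -5.6667)
z = -878 (z = Add(-125, -753) = -878)
Add(Q, Mul(Function('o')(Function('F')(4, 7)), z)) = Add(Rational(-17, 3), Mul(-1, -878)) = Add(Rational(-17, 3), 878) = Rational(2617, 3)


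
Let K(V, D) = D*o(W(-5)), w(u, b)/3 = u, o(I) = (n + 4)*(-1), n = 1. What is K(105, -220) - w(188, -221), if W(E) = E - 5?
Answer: 536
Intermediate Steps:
W(E) = -5 + E
o(I) = -5 (o(I) = (1 + 4)*(-1) = 5*(-1) = -5)
w(u, b) = 3*u
K(V, D) = -5*D (K(V, D) = D*(-5) = -5*D)
K(105, -220) - w(188, -221) = -5*(-220) - 3*188 = 1100 - 1*564 = 1100 - 564 = 536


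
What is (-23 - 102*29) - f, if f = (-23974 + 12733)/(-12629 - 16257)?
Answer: -86120407/28886 ≈ -2981.4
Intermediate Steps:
f = 11241/28886 (f = -11241/(-28886) = -11241*(-1/28886) = 11241/28886 ≈ 0.38915)
(-23 - 102*29) - f = (-23 - 102*29) - 1*11241/28886 = (-23 - 2958) - 11241/28886 = -2981 - 11241/28886 = -86120407/28886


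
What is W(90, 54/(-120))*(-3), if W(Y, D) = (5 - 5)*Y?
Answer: 0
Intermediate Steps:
W(Y, D) = 0 (W(Y, D) = 0*Y = 0)
W(90, 54/(-120))*(-3) = 0*(-3) = 0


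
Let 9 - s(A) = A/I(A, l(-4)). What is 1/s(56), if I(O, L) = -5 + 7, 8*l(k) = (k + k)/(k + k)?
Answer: -1/19 ≈ -0.052632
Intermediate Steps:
l(k) = ⅛ (l(k) = ((k + k)/(k + k))/8 = ((2*k)/((2*k)))/8 = ((2*k)*(1/(2*k)))/8 = (⅛)*1 = ⅛)
I(O, L) = 2
s(A) = 9 - A/2
1/s(56) = 1/(9 - ½*56) = 1/(9 - 28) = 1/(-19) = -1/19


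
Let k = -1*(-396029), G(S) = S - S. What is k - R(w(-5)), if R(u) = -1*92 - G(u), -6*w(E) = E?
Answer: 396121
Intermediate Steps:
w(E) = -E/6
G(S) = 0
R(u) = -92 (R(u) = -1*92 - 1*0 = -92 + 0 = -92)
k = 396029
k - R(w(-5)) = 396029 - 1*(-92) = 396029 + 92 = 396121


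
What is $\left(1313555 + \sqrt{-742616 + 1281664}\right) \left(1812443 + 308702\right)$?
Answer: $2786240620475 + 4242290 \sqrt{134762} \approx 2.7878 \cdot 10^{12}$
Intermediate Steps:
$\left(1313555 + \sqrt{-742616 + 1281664}\right) \left(1812443 + 308702\right) = \left(1313555 + \sqrt{539048}\right) 2121145 = \left(1313555 + 2 \sqrt{134762}\right) 2121145 = 2786240620475 + 4242290 \sqrt{134762}$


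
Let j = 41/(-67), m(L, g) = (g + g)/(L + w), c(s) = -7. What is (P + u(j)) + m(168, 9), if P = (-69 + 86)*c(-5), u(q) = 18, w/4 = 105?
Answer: -9895/98 ≈ -100.97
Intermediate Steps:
w = 420 (w = 4*105 = 420)
m(L, g) = 2*g/(420 + L) (m(L, g) = (g + g)/(L + 420) = (2*g)/(420 + L) = 2*g/(420 + L))
j = -41/67 (j = 41*(-1/67) = -41/67 ≈ -0.61194)
P = -119 (P = (-69 + 86)*(-7) = 17*(-7) = -119)
(P + u(j)) + m(168, 9) = (-119 + 18) + 2*9/(420 + 168) = -101 + 2*9/588 = -101 + 2*9*(1/588) = -101 + 3/98 = -9895/98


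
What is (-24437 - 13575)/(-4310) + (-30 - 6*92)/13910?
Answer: 5262385/599521 ≈ 8.7776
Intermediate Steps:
(-24437 - 13575)/(-4310) + (-30 - 6*92)/13910 = -38012*(-1/4310) + (-30 - 552)*(1/13910) = 19006/2155 - 582*1/13910 = 19006/2155 - 291/6955 = 5262385/599521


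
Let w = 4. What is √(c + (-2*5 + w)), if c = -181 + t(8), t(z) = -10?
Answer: I*√197 ≈ 14.036*I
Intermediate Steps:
c = -191 (c = -181 - 10 = -191)
√(c + (-2*5 + w)) = √(-191 + (-2*5 + 4)) = √(-191 + (-10 + 4)) = √(-191 - 6) = √(-197) = I*√197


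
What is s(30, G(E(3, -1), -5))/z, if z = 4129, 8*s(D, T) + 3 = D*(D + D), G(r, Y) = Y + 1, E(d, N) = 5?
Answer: 1797/33032 ≈ 0.054402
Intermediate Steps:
G(r, Y) = 1 + Y
s(D, T) = -3/8 + D²/4 (s(D, T) = -3/8 + (D*(D + D))/8 = -3/8 + (D*(2*D))/8 = -3/8 + (2*D²)/8 = -3/8 + D²/4)
s(30, G(E(3, -1), -5))/z = (-3/8 + (¼)*30²)/4129 = (-3/8 + (¼)*900)*(1/4129) = (-3/8 + 225)*(1/4129) = (1797/8)*(1/4129) = 1797/33032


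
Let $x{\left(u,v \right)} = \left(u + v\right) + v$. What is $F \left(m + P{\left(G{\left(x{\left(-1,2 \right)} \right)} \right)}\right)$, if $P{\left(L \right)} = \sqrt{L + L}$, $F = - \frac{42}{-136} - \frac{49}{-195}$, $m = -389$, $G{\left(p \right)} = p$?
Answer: $- \frac{2889103}{13260} + \frac{7427 \sqrt{6}}{13260} \approx -216.51$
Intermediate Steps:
$x{\left(u,v \right)} = u + 2 v$
$F = \frac{7427}{13260}$ ($F = \left(-42\right) \left(- \frac{1}{136}\right) - - \frac{49}{195} = \frac{21}{68} + \frac{49}{195} = \frac{7427}{13260} \approx 0.56011$)
$P{\left(L \right)} = \sqrt{2} \sqrt{L}$ ($P{\left(L \right)} = \sqrt{2 L} = \sqrt{2} \sqrt{L}$)
$F \left(m + P{\left(G{\left(x{\left(-1,2 \right)} \right)} \right)}\right) = \frac{7427 \left(-389 + \sqrt{2} \sqrt{-1 + 2 \cdot 2}\right)}{13260} = \frac{7427 \left(-389 + \sqrt{2} \sqrt{-1 + 4}\right)}{13260} = \frac{7427 \left(-389 + \sqrt{2} \sqrt{3}\right)}{13260} = \frac{7427 \left(-389 + \sqrt{6}\right)}{13260} = - \frac{2889103}{13260} + \frac{7427 \sqrt{6}}{13260}$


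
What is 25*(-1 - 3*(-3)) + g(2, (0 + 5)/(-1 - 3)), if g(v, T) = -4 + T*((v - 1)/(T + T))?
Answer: 393/2 ≈ 196.50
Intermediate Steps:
g(v, T) = -9/2 + v/2 (g(v, T) = -4 + T*((-1 + v)/((2*T))) = -4 + T*((-1 + v)*(1/(2*T))) = -4 + T*((-1 + v)/(2*T)) = -4 + (-½ + v/2) = -9/2 + v/2)
25*(-1 - 3*(-3)) + g(2, (0 + 5)/(-1 - 3)) = 25*(-1 - 3*(-3)) + (-9/2 + (½)*2) = 25*(-1 + 9) + (-9/2 + 1) = 25*8 - 7/2 = 200 - 7/2 = 393/2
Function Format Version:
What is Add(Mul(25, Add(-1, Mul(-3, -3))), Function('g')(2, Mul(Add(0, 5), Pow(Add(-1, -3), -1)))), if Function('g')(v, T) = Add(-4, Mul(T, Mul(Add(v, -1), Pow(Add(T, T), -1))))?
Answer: Rational(393, 2) ≈ 196.50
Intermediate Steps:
Function('g')(v, T) = Add(Rational(-9, 2), Mul(Rational(1, 2), v)) (Function('g')(v, T) = Add(-4, Mul(T, Mul(Add(-1, v), Pow(Mul(2, T), -1)))) = Add(-4, Mul(T, Mul(Add(-1, v), Mul(Rational(1, 2), Pow(T, -1))))) = Add(-4, Mul(T, Mul(Rational(1, 2), Pow(T, -1), Add(-1, v)))) = Add(-4, Add(Rational(-1, 2), Mul(Rational(1, 2), v))) = Add(Rational(-9, 2), Mul(Rational(1, 2), v)))
Add(Mul(25, Add(-1, Mul(-3, -3))), Function('g')(2, Mul(Add(0, 5), Pow(Add(-1, -3), -1)))) = Add(Mul(25, Add(-1, Mul(-3, -3))), Add(Rational(-9, 2), Mul(Rational(1, 2), 2))) = Add(Mul(25, Add(-1, 9)), Add(Rational(-9, 2), 1)) = Add(Mul(25, 8), Rational(-7, 2)) = Add(200, Rational(-7, 2)) = Rational(393, 2)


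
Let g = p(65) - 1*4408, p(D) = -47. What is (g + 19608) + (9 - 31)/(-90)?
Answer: 681896/45 ≈ 15153.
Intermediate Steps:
g = -4455 (g = -47 - 1*4408 = -47 - 4408 = -4455)
(g + 19608) + (9 - 31)/(-90) = (-4455 + 19608) + (9 - 31)/(-90) = 15153 - 1/90*(-22) = 15153 + 11/45 = 681896/45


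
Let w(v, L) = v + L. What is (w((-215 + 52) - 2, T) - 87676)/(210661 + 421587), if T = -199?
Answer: -11005/79031 ≈ -0.13925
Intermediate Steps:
w(v, L) = L + v
(w((-215 + 52) - 2, T) - 87676)/(210661 + 421587) = ((-199 + ((-215 + 52) - 2)) - 87676)/(210661 + 421587) = ((-199 + (-163 - 2)) - 87676)/632248 = ((-199 - 165) - 87676)*(1/632248) = (-364 - 87676)*(1/632248) = -88040*1/632248 = -11005/79031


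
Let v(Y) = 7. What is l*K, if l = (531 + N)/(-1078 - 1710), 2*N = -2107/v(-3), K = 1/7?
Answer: -761/39032 ≈ -0.019497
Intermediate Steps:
K = ⅐ ≈ 0.14286
N = -301/2 (N = (-2107/7)/2 = (-2107*⅐)/2 = (½)*(-301) = -301/2 ≈ -150.50)
l = -761/5576 (l = (531 - 301/2)/(-1078 - 1710) = (761/2)/(-2788) = (761/2)*(-1/2788) = -761/5576 ≈ -0.13648)
l*K = -761/5576*⅐ = -761/39032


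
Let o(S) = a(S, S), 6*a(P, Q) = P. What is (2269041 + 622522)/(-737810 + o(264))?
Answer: -2891563/737766 ≈ -3.9193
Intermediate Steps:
a(P, Q) = P/6
o(S) = S/6
(2269041 + 622522)/(-737810 + o(264)) = (2269041 + 622522)/(-737810 + (⅙)*264) = 2891563/(-737810 + 44) = 2891563/(-737766) = 2891563*(-1/737766) = -2891563/737766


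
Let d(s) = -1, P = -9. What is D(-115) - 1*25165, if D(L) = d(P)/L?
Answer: -2893974/115 ≈ -25165.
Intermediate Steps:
D(L) = -1/L
D(-115) - 1*25165 = -1/(-115) - 1*25165 = -1*(-1/115) - 25165 = 1/115 - 25165 = -2893974/115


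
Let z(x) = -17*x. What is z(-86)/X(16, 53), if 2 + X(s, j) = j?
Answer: 86/3 ≈ 28.667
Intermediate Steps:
X(s, j) = -2 + j
z(-86)/X(16, 53) = (-17*(-86))/(-2 + 53) = 1462/51 = 1462*(1/51) = 86/3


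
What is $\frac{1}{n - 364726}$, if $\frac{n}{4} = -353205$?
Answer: $- \frac{1}{1777546} \approx -5.6257 \cdot 10^{-7}$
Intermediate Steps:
$n = -1412820$ ($n = 4 \left(-353205\right) = -1412820$)
$\frac{1}{n - 364726} = \frac{1}{-1412820 - 364726} = \frac{1}{-1777546} = - \frac{1}{1777546}$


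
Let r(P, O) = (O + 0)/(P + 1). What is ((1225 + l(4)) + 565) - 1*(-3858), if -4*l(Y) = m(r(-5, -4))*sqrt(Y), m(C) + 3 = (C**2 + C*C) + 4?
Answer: 11293/2 ≈ 5646.5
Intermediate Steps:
r(P, O) = O/(1 + P)
m(C) = 1 + 2*C**2 (m(C) = -3 + ((C**2 + C*C) + 4) = -3 + ((C**2 + C**2) + 4) = -3 + (2*C**2 + 4) = -3 + (4 + 2*C**2) = 1 + 2*C**2)
l(Y) = -3*sqrt(Y)/4 (l(Y) = -(1 + 2*(-4/(1 - 5))**2)*sqrt(Y)/4 = -(1 + 2*(-4/(-4))**2)*sqrt(Y)/4 = -(1 + 2*(-4*(-1/4))**2)*sqrt(Y)/4 = -(1 + 2*1**2)*sqrt(Y)/4 = -(1 + 2*1)*sqrt(Y)/4 = -(1 + 2)*sqrt(Y)/4 = -3*sqrt(Y)/4)
((1225 + l(4)) + 565) - 1*(-3858) = ((1225 - 3*sqrt(4)/4) + 565) - 1*(-3858) = ((1225 - 3/4*2) + 565) + 3858 = ((1225 - 3/2) + 565) + 3858 = (2447/2 + 565) + 3858 = 3577/2 + 3858 = 11293/2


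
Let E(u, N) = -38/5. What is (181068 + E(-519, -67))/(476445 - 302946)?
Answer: 905302/867495 ≈ 1.0436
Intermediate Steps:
E(u, N) = -38/5 (E(u, N) = -38*1/5 = -38/5)
(181068 + E(-519, -67))/(476445 - 302946) = (181068 - 38/5)/(476445 - 302946) = (905302/5)/173499 = (905302/5)*(1/173499) = 905302/867495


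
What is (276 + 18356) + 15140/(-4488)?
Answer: 20901319/1122 ≈ 18629.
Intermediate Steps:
(276 + 18356) + 15140/(-4488) = 18632 + 15140*(-1/4488) = 18632 - 3785/1122 = 20901319/1122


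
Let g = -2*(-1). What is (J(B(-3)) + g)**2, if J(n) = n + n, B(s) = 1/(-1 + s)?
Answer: 9/4 ≈ 2.2500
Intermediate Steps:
J(n) = 2*n
g = 2
(J(B(-3)) + g)**2 = (2/(-1 - 3) + 2)**2 = (2/(-4) + 2)**2 = (2*(-1/4) + 2)**2 = (-1/2 + 2)**2 = (3/2)**2 = 9/4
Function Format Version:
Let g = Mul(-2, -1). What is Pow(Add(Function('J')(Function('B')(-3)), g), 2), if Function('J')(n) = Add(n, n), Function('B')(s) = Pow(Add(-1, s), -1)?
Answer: Rational(9, 4) ≈ 2.2500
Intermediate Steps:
Function('J')(n) = Mul(2, n)
g = 2
Pow(Add(Function('J')(Function('B')(-3)), g), 2) = Pow(Add(Mul(2, Pow(Add(-1, -3), -1)), 2), 2) = Pow(Add(Mul(2, Pow(-4, -1)), 2), 2) = Pow(Add(Mul(2, Rational(-1, 4)), 2), 2) = Pow(Add(Rational(-1, 2), 2), 2) = Pow(Rational(3, 2), 2) = Rational(9, 4)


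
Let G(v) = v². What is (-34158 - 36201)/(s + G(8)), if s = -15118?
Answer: 23453/5018 ≈ 4.6738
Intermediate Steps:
(-34158 - 36201)/(s + G(8)) = (-34158 - 36201)/(-15118 + 8²) = -70359/(-15118 + 64) = -70359/(-15054) = -70359*(-1/15054) = 23453/5018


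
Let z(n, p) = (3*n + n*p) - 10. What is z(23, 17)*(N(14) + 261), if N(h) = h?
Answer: 123750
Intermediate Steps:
z(n, p) = -10 + 3*n + n*p
z(23, 17)*(N(14) + 261) = (-10 + 3*23 + 23*17)*(14 + 261) = (-10 + 69 + 391)*275 = 450*275 = 123750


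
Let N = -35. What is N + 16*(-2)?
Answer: -67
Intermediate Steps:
N + 16*(-2) = -35 + 16*(-2) = -35 - 32 = -67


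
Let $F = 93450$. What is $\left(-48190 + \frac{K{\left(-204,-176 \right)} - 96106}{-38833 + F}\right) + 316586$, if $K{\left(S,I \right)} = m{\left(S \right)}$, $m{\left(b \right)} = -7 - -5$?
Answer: $\frac{14658888224}{54617} \approx 2.6839 \cdot 10^{5}$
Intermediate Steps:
$m{\left(b \right)} = -2$ ($m{\left(b \right)} = -7 + 5 = -2$)
$K{\left(S,I \right)} = -2$
$\left(-48190 + \frac{K{\left(-204,-176 \right)} - 96106}{-38833 + F}\right) + 316586 = \left(-48190 + \frac{-2 - 96106}{-38833 + 93450}\right) + 316586 = \left(-48190 - \frac{96108}{54617}\right) + 316586 = - \frac{2632089338}{54617} + 316586 = \frac{14658888224}{54617}$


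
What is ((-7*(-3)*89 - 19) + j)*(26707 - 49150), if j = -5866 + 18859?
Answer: -333121449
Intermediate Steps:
j = 12993
((-7*(-3)*89 - 19) + j)*(26707 - 49150) = ((-7*(-3)*89 - 19) + 12993)*(26707 - 49150) = ((21*89 - 19) + 12993)*(-22443) = ((1869 - 19) + 12993)*(-22443) = (1850 + 12993)*(-22443) = 14843*(-22443) = -333121449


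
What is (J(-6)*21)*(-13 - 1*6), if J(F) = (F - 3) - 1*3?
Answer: 4788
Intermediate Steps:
J(F) = -6 + F (J(F) = (-3 + F) - 3 = -6 + F)
(J(-6)*21)*(-13 - 1*6) = ((-6 - 6)*21)*(-13 - 1*6) = (-12*21)*(-13 - 6) = -252*(-19) = 4788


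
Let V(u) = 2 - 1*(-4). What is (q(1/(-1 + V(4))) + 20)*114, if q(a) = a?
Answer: 11514/5 ≈ 2302.8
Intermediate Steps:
V(u) = 6 (V(u) = 2 + 4 = 6)
(q(1/(-1 + V(4))) + 20)*114 = (1/(-1 + 6) + 20)*114 = (1/5 + 20)*114 = (⅕ + 20)*114 = (101/5)*114 = 11514/5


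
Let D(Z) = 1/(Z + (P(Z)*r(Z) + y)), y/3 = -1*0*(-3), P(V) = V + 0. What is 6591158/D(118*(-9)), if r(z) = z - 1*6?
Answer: 7468797052332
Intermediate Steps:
r(z) = -6 + z (r(z) = z - 6 = -6 + z)
P(V) = V
y = 0 (y = 3*(-1*0*(-3)) = 3*(0*(-3)) = 3*0 = 0)
D(Z) = 1/(Z + Z*(-6 + Z)) (D(Z) = 1/(Z + (Z*(-6 + Z) + 0)) = 1/(Z + Z*(-6 + Z)))
6591158/D(118*(-9)) = 6591158/((1/(((118*(-9)))*(-5 + 118*(-9))))) = 6591158/((1/((-1062)*(-5 - 1062)))) = 6591158/((-1/1062/(-1067))) = 6591158/((-1/1062*(-1/1067))) = 6591158/(1/1133154) = 6591158*1133154 = 7468797052332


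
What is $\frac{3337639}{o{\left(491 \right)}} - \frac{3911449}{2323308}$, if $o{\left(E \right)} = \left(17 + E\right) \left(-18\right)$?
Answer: $- \frac{649177473289}{1770360696} \approx -366.69$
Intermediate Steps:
$o{\left(E \right)} = -306 - 18 E$
$\frac{3337639}{o{\left(491 \right)}} - \frac{3911449}{2323308} = \frac{3337639}{-306 - 8838} - \frac{3911449}{2323308} = \frac{3337639}{-9144} - \frac{3911449}{2323308} = 3337639 \left(- \frac{1}{9144}\right) - \frac{3911449}{2323308} = - \frac{3337639}{9144} - \frac{3911449}{2323308} = - \frac{649177473289}{1770360696}$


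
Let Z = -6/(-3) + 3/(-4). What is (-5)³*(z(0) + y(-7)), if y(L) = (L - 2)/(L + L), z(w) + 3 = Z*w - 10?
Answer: 21625/14 ≈ 1544.6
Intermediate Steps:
Z = 5/4 (Z = -6*(-⅓) + 3*(-¼) = 2 - ¾ = 5/4 ≈ 1.2500)
z(w) = -13 + 5*w/4 (z(w) = -3 + (5*w/4 - 10) = -3 + (-10 + 5*w/4) = -13 + 5*w/4)
y(L) = (-2 + L)/(2*L) (y(L) = (-2 + L)/((2*L)) = (-2 + L)*(1/(2*L)) = (-2 + L)/(2*L))
(-5)³*(z(0) + y(-7)) = (-5)³*((-13 + (5/4)*0) + (½)*(-2 - 7)/(-7)) = -125*((-13 + 0) + (½)*(-⅐)*(-9)) = -125*(-13 + 9/14) = -125*(-173/14) = 21625/14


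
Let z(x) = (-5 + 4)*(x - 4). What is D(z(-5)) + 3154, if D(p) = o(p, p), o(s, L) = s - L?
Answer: 3154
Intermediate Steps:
z(x) = 4 - x (z(x) = -(-4 + x) = 4 - x)
D(p) = 0 (D(p) = p - p = 0)
D(z(-5)) + 3154 = 0 + 3154 = 3154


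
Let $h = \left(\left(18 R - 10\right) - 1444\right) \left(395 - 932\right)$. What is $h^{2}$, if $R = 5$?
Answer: $536509371024$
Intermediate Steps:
$h = 732468$ ($h = \left(\left(18 \cdot 5 - 10\right) - 1444\right) \left(395 - 932\right) = \left(\left(90 - 10\right) - 1444\right) \left(-537\right) = \left(80 - 1444\right) \left(-537\right) = \left(-1364\right) \left(-537\right) = 732468$)
$h^{2} = 732468^{2} = 536509371024$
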